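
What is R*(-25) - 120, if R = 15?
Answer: -495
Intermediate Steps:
R*(-25) - 120 = 15*(-25) - 120 = -375 - 120 = -495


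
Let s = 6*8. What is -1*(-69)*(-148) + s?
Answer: -10164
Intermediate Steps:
s = 48
-1*(-69)*(-148) + s = -1*(-69)*(-148) + 48 = 69*(-148) + 48 = -10212 + 48 = -10164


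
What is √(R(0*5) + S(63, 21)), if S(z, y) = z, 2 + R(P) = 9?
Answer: √70 ≈ 8.3666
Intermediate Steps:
R(P) = 7 (R(P) = -2 + 9 = 7)
√(R(0*5) + S(63, 21)) = √(7 + 63) = √70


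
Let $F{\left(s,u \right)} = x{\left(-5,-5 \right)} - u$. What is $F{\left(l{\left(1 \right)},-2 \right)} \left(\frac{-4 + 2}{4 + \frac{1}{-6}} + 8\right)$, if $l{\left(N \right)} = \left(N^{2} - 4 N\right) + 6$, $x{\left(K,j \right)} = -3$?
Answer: $- \frac{172}{23} \approx -7.4783$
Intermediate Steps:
$l{\left(N \right)} = 6 + N^{2} - 4 N$
$F{\left(s,u \right)} = -3 - u$
$F{\left(l{\left(1 \right)},-2 \right)} \left(\frac{-4 + 2}{4 + \frac{1}{-6}} + 8\right) = \left(-3 - -2\right) \left(\frac{-4 + 2}{4 + \frac{1}{-6}} + 8\right) = \left(-3 + 2\right) \left(- \frac{2}{4 - \frac{1}{6}} + 8\right) = - (- \frac{2}{\frac{23}{6}} + 8) = - (\left(-2\right) \frac{6}{23} + 8) = - (- \frac{12}{23} + 8) = \left(-1\right) \frac{172}{23} = - \frac{172}{23}$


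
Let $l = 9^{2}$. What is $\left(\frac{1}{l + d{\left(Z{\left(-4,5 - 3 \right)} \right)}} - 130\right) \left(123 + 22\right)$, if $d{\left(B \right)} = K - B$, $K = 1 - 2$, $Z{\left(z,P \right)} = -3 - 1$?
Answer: $- \frac{1583255}{84} \approx -18848.0$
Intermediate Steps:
$Z{\left(z,P \right)} = -4$ ($Z{\left(z,P \right)} = -3 - 1 = -4$)
$K = -1$ ($K = 1 - 2 = -1$)
$l = 81$
$d{\left(B \right)} = -1 - B$
$\left(\frac{1}{l + d{\left(Z{\left(-4,5 - 3 \right)} \right)}} - 130\right) \left(123 + 22\right) = \left(\frac{1}{81 - -3} - 130\right) \left(123 + 22\right) = \left(\frac{1}{81 + \left(-1 + 4\right)} - 130\right) 145 = \left(\frac{1}{81 + 3} - 130\right) 145 = \left(\frac{1}{84} - 130\right) 145 = \left(- \frac{10919}{84}\right) 145 = - \frac{1583255}{84}$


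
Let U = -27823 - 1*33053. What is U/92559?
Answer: -20292/30853 ≈ -0.65770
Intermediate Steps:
U = -60876 (U = -27823 - 33053 = -60876)
U/92559 = -60876/92559 = -60876*1/92559 = -20292/30853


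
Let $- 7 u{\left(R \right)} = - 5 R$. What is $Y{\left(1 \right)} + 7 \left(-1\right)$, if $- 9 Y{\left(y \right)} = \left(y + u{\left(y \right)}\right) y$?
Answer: $- \frac{151}{21} \approx -7.1905$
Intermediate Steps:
$u{\left(R \right)} = \frac{5 R}{7}$ ($u{\left(R \right)} = - \frac{\left(-5\right) R}{7} = \frac{5 R}{7}$)
$Y{\left(y \right)} = - \frac{4 y^{2}}{21}$ ($Y{\left(y \right)} = - \frac{\left(y + \frac{5 y}{7}\right) y}{9} = - \frac{\frac{12 y}{7} y}{9} = - \frac{\frac{12}{7} y^{2}}{9} = - \frac{4 y^{2}}{21}$)
$Y{\left(1 \right)} + 7 \left(-1\right) = - \frac{4 \cdot 1^{2}}{21} + 7 \left(-1\right) = \left(- \frac{4}{21}\right) 1 - 7 = - \frac{4}{21} - 7 = - \frac{151}{21}$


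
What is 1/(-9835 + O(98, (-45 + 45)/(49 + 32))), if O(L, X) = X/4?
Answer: -1/9835 ≈ -0.00010168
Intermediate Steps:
O(L, X) = X/4 (O(L, X) = X*(1/4) = X/4)
1/(-9835 + O(98, (-45 + 45)/(49 + 32))) = 1/(-9835 + ((-45 + 45)/(49 + 32))/4) = 1/(-9835 + (0/81)/4) = 1/(-9835 + (0*(1/81))/4) = 1/(-9835 + (1/4)*0) = 1/(-9835 + 0) = 1/(-9835) = -1/9835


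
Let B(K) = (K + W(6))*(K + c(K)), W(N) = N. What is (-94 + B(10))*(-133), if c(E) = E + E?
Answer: -51338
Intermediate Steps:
c(E) = 2*E
B(K) = 3*K*(6 + K) (B(K) = (K + 6)*(K + 2*K) = (6 + K)*(3*K) = 3*K*(6 + K))
(-94 + B(10))*(-133) = (-94 + 3*10*(6 + 10))*(-133) = (-94 + 3*10*16)*(-133) = (-94 + 480)*(-133) = 386*(-133) = -51338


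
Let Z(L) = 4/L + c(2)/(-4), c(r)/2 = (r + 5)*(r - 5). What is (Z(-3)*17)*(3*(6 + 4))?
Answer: 4675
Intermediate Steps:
c(r) = 2*(-5 + r)*(5 + r) (c(r) = 2*((r + 5)*(r - 5)) = 2*((5 + r)*(-5 + r)) = 2*((-5 + r)*(5 + r)) = 2*(-5 + r)*(5 + r))
Z(L) = 21/2 + 4/L (Z(L) = 4/L + (-50 + 2*2**2)/(-4) = 4/L + (-50 + 2*4)*(-1/4) = 4/L + (-50 + 8)*(-1/4) = 4/L - 42*(-1/4) = 4/L + 21/2 = 21/2 + 4/L)
(Z(-3)*17)*(3*(6 + 4)) = ((21/2 + 4/(-3))*17)*(3*(6 + 4)) = ((21/2 + 4*(-1/3))*17)*(3*10) = ((21/2 - 4/3)*17)*30 = ((55/6)*17)*30 = (935/6)*30 = 4675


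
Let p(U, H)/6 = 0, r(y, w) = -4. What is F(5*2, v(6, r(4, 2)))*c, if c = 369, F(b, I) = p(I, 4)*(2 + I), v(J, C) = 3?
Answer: 0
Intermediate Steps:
p(U, H) = 0 (p(U, H) = 6*0 = 0)
F(b, I) = 0 (F(b, I) = 0*(2 + I) = 0)
F(5*2, v(6, r(4, 2)))*c = 0*369 = 0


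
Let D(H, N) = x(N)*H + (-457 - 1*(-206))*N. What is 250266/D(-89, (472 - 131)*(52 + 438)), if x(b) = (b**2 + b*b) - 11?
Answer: -250266/4969636060411 ≈ -5.0359e-8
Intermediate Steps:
x(b) = -11 + 2*b**2 (x(b) = (b**2 + b**2) - 11 = 2*b**2 - 11 = -11 + 2*b**2)
D(H, N) = -251*N + H*(-11 + 2*N**2) (D(H, N) = (-11 + 2*N**2)*H + (-457 - 1*(-206))*N = H*(-11 + 2*N**2) + (-457 + 206)*N = H*(-11 + 2*N**2) - 251*N = -251*N + H*(-11 + 2*N**2))
250266/D(-89, (472 - 131)*(52 + 438)) = 250266/(-251*(472 - 131)*(52 + 438) - 89*(-11 + 2*((472 - 131)*(52 + 438))**2)) = 250266/(-85591*490 - 89*(-11 + 2*(341*490)**2)) = 250266/(-251*167090 - 89*(-11 + 2*167090**2)) = 250266/(-41939590 - 89*(-11 + 2*27919068100)) = 250266/(-41939590 - 89*(-11 + 55838136200)) = 250266/(-41939590 - 89*55838136189) = 250266/(-41939590 - 4969594120821) = 250266/(-4969636060411) = 250266*(-1/4969636060411) = -250266/4969636060411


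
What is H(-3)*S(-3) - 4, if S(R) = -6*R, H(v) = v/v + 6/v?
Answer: -22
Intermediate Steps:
H(v) = 1 + 6/v
H(-3)*S(-3) - 4 = ((6 - 3)/(-3))*(-6*(-3)) - 4 = -⅓*3*18 - 4 = -1*18 - 4 = -18 - 4 = -22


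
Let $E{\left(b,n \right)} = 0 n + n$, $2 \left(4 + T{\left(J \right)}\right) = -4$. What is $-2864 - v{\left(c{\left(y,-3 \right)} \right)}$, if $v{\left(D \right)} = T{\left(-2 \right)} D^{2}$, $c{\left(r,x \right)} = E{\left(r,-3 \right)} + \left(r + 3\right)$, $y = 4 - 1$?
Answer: $-2810$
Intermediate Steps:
$T{\left(J \right)} = -6$ ($T{\left(J \right)} = -4 + \frac{1}{2} \left(-4\right) = -4 - 2 = -6$)
$y = 3$
$E{\left(b,n \right)} = n$ ($E{\left(b,n \right)} = 0 + n = n$)
$c{\left(r,x \right)} = r$ ($c{\left(r,x \right)} = -3 + \left(r + 3\right) = -3 + \left(3 + r\right) = r$)
$v{\left(D \right)} = - 6 D^{2}$
$-2864 - v{\left(c{\left(y,-3 \right)} \right)} = -2864 - - 6 \cdot 3^{2} = -2864 - \left(-6\right) 9 = -2864 - -54 = -2864 + 54 = -2810$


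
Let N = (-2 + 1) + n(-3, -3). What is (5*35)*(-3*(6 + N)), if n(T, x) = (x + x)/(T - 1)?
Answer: -6825/2 ≈ -3412.5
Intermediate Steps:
n(T, x) = 2*x/(-1 + T) (n(T, x) = (2*x)/(-1 + T) = 2*x/(-1 + T))
N = ½ (N = (-2 + 1) + 2*(-3)/(-1 - 3) = -1 + 2*(-3)/(-4) = -1 + 2*(-3)*(-¼) = -1 + 3/2 = ½ ≈ 0.50000)
(5*35)*(-3*(6 + N)) = (5*35)*(-3*(6 + ½)) = 175*(-3*13/2) = 175*(-39/2) = -6825/2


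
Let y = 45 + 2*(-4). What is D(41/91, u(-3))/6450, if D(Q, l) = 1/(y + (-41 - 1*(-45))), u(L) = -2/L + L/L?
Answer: 1/264450 ≈ 3.7814e-6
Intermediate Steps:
u(L) = 1 - 2/L (u(L) = -2/L + 1 = 1 - 2/L)
y = 37 (y = 45 - 8 = 37)
D(Q, l) = 1/41 (D(Q, l) = 1/(37 + (-41 - 1*(-45))) = 1/(37 + (-41 + 45)) = 1/(37 + 4) = 1/41)
D(41/91, u(-3))/6450 = (1/41)/6450 = (1/41)*(1/6450) = 1/264450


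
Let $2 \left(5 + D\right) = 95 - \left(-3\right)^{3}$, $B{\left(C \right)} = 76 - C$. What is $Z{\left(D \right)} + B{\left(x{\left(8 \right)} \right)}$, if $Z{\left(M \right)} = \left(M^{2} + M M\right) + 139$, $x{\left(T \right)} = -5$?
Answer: $6492$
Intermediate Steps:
$D = 56$ ($D = -5 + \frac{95 - \left(-3\right)^{3}}{2} = -5 + \frac{95 - -27}{2} = -5 + \frac{95 + 27}{2} = -5 + \frac{1}{2} \cdot 122 = -5 + 61 = 56$)
$Z{\left(M \right)} = 139 + 2 M^{2}$ ($Z{\left(M \right)} = \left(M^{2} + M^{2}\right) + 139 = 2 M^{2} + 139 = 139 + 2 M^{2}$)
$Z{\left(D \right)} + B{\left(x{\left(8 \right)} \right)} = \left(139 + 2 \cdot 56^{2}\right) + \left(76 - -5\right) = \left(139 + 2 \cdot 3136\right) + \left(76 + 5\right) = \left(139 + 6272\right) + 81 = 6411 + 81 = 6492$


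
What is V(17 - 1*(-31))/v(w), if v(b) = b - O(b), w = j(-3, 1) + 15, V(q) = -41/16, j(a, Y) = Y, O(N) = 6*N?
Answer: 41/1280 ≈ 0.032031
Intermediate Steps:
V(q) = -41/16 (V(q) = -41*1/16 = -41/16)
w = 16 (w = 1 + 15 = 16)
v(b) = -5*b (v(b) = b - 6*b = -5*b)
V(17 - 1*(-31))/v(w) = -41/(16*((-5*16))) = -41/16/(-80) = -41/16*(-1/80) = 41/1280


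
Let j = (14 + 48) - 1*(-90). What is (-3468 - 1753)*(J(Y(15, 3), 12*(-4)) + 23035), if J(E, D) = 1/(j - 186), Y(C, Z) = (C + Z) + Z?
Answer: -4089029769/34 ≈ -1.2027e+8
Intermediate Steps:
j = 152 (j = 62 + 90 = 152)
Y(C, Z) = C + 2*Z
J(E, D) = -1/34 (J(E, D) = 1/(152 - 186) = 1/(-34) = -1/34)
(-3468 - 1753)*(J(Y(15, 3), 12*(-4)) + 23035) = (-3468 - 1753)*(-1/34 + 23035) = -5221*783189/34 = -4089029769/34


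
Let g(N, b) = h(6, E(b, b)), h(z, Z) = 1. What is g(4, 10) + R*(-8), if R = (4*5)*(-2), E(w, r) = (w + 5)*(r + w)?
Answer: 321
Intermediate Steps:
E(w, r) = (5 + w)*(r + w)
g(N, b) = 1
R = -40 (R = 20*(-2) = -40)
g(4, 10) + R*(-8) = 1 - 40*(-8) = 1 + 320 = 321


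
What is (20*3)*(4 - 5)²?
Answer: 60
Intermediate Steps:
(20*3)*(4 - 5)² = 60*(-1)² = 60*1 = 60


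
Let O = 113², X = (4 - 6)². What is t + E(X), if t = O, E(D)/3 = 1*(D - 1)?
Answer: 12778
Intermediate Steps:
X = 4 (X = (-2)² = 4)
E(D) = -3 + 3*D (E(D) = 3*(1*(D - 1)) = 3*(1*(-1 + D)) = 3*(-1 + D) = -3 + 3*D)
O = 12769
t = 12769
t + E(X) = 12769 + (-3 + 3*4) = 12769 + (-3 + 12) = 12769 + 9 = 12778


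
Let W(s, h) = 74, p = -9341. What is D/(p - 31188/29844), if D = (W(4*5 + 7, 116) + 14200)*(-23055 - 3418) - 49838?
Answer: 469950284640/11616833 ≈ 40454.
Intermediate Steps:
D = -377925440 (D = (74 + 14200)*(-23055 - 3418) - 49838 = 14274*(-26473) - 49838 = -377875602 - 49838 = -377925440)
D/(p - 31188/29844) = -377925440/(-9341 - 31188/29844) = -377925440/(-9341 - 1*2599/2487) = -377925440/(-9341 - 2599/2487) = -377925440/(-23233666/2487) = -377925440*(-2487/23233666) = 469950284640/11616833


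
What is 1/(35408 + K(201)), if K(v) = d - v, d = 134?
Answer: 1/35341 ≈ 2.8296e-5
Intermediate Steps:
K(v) = 134 - v
1/(35408 + K(201)) = 1/(35408 + (134 - 1*201)) = 1/(35408 + (134 - 201)) = 1/(35408 - 67) = 1/35341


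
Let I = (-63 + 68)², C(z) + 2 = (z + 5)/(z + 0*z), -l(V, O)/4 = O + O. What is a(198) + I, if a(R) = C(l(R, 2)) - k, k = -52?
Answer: 1211/16 ≈ 75.688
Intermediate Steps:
l(V, O) = -8*O (l(V, O) = -4*(O + O) = -8*O)
C(z) = -2 + (5 + z)/z (C(z) = -2 + (z + 5)/(z + 0*z) = -2 + (5 + z)/(z + 0) = -2 + (5 + z)/z)
a(R) = 811/16 (a(R) = (5 - (-8)*2)/((-8*2)) - 1*(-52) = (5 - 1*(-16))/(-16) + 52 = -(5 + 16)/16 + 52 = -1/16*21 + 52 = -21/16 + 52 = 811/16)
I = 25 (I = 5² = 25)
a(198) + I = 811/16 + 25 = 1211/16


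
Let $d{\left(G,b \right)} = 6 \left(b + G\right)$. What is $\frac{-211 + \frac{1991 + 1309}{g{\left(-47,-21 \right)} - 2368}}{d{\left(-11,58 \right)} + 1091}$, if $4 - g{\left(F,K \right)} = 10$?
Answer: $- \frac{252107}{1629751} \approx -0.15469$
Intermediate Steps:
$d{\left(G,b \right)} = 6 G + 6 b$ ($d{\left(G,b \right)} = 6 \left(G + b\right) = 6 G + 6 b$)
$g{\left(F,K \right)} = -6$ ($g{\left(F,K \right)} = 4 - 10 = -6$)
$\frac{-211 + \frac{1991 + 1309}{g{\left(-47,-21 \right)} - 2368}}{d{\left(-11,58 \right)} + 1091} = \frac{-211 + \frac{1991 + 1309}{-6 - 2368}}{\left(6 \left(-11\right) + 6 \cdot 58\right) + 1091} = \frac{-211 + \frac{3300}{-2374}}{\left(-66 + 348\right) + 1091} = \frac{-211 + 3300 \left(- \frac{1}{2374}\right)}{282 + 1091} = \frac{-211 - \frac{1650}{1187}}{1373} = \left(- \frac{252107}{1187}\right) \frac{1}{1373} = - \frac{252107}{1629751}$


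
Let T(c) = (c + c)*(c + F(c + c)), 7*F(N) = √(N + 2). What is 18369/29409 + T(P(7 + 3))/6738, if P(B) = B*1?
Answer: 21608687/33026307 + 10*√22/23583 ≈ 0.65628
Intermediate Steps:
F(N) = √(2 + N)/7 (F(N) = √(N + 2)/7 = √(2 + N)/7)
P(B) = B
T(c) = 2*c*(c + √(2 + 2*c)/7) (T(c) = (c + c)*(c + √(2 + (c + c))/7) = (2*c)*(c + √(2 + 2*c)/7) = 2*c*(c + √(2 + 2*c)/7))
18369/29409 + T(P(7 + 3))/6738 = 18369/29409 + (2*(7 + 3)*(√(2 + 2*(7 + 3)) + 7*(7 + 3))/7)/6738 = 18369*(1/29409) + ((2/7)*10*(√(2 + 2*10) + 7*10))*(1/6738) = 6123/9803 + ((2/7)*10*(√(2 + 20) + 70))*(1/6738) = 6123/9803 + ((2/7)*10*(√22 + 70))*(1/6738) = 6123/9803 + ((2/7)*10*(70 + √22))*(1/6738) = 6123/9803 + (200 + 20*√22/7)*(1/6738) = 6123/9803 + (100/3369 + 10*√22/23583) = 21608687/33026307 + 10*√22/23583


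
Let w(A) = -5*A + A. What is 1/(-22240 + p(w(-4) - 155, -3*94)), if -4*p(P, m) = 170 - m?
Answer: -1/22353 ≈ -4.4737e-5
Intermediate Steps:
w(A) = -4*A
p(P, m) = -85/2 + m/4 (p(P, m) = -(170 - m)/4 = -85/2 + m/4)
1/(-22240 + p(w(-4) - 155, -3*94)) = 1/(-22240 + (-85/2 + (-3*94)/4)) = 1/(-22240 + (-85/2 + (¼)*(-282))) = 1/(-22240 + (-85/2 - 141/2)) = 1/(-22240 - 113) = 1/(-22353) = -1/22353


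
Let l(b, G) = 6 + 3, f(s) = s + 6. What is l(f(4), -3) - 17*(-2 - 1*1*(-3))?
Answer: -8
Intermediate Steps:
f(s) = 6 + s
l(b, G) = 9
l(f(4), -3) - 17*(-2 - 1*1*(-3)) = 9 - 17*(-2 - 1*1*(-3)) = 9 - 17*(-2 - 1*(-3)) = 9 - 17*(-2 + 3) = 9 - 17*1 = 9 - 17 = -8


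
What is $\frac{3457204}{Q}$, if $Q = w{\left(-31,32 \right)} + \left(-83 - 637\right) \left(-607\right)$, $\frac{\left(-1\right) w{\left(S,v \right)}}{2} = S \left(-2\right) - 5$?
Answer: $\frac{1728602}{218463} \approx 7.9126$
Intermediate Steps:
$w{\left(S,v \right)} = 10 + 4 S$ ($w{\left(S,v \right)} = - 2 \left(S \left(-2\right) - 5\right) = - 2 \left(- 2 S - 5\right) = - 2 \left(-5 - 2 S\right) = 10 + 4 S$)
$Q = 436926$ ($Q = \left(10 + 4 \left(-31\right)\right) + \left(-83 - 637\right) \left(-607\right) = \left(10 - 124\right) + \left(-83 - 637\right) \left(-607\right) = -114 - -437040 = -114 + 437040 = 436926$)
$\frac{3457204}{Q} = \frac{3457204}{436926} = 3457204 \cdot \frac{1}{436926} = \frac{1728602}{218463}$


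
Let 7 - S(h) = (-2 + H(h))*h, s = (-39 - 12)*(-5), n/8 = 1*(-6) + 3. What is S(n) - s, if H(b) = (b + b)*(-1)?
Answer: 856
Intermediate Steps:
H(b) = -2*b (H(b) = (2*b)*(-1) = -2*b)
n = -24 (n = 8*(1*(-6) + 3) = 8*(-6 + 3) = 8*(-3) = -24)
s = 255 (s = -51*(-5) = 255)
S(h) = 7 - h*(-2 - 2*h) (S(h) = 7 - (-2 - 2*h)*h = 7 - h*(-2 - 2*h))
S(n) - s = (7 + 2*(-24) + 2*(-24)**2) - 1*255 = (7 - 48 + 2*576) - 255 = (7 - 48 + 1152) - 255 = 1111 - 255 = 856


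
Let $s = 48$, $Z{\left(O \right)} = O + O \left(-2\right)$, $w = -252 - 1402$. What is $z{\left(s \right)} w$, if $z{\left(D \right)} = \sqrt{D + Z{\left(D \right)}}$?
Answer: $0$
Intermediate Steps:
$w = -1654$ ($w = -252 - 1402 = -1654$)
$Z{\left(O \right)} = - O$ ($Z{\left(O \right)} = O - 2 O = - O$)
$z{\left(D \right)} = 0$ ($z{\left(D \right)} = \sqrt{D - D} = \sqrt{0} = 0$)
$z{\left(s \right)} w = 0 \left(-1654\right) = 0$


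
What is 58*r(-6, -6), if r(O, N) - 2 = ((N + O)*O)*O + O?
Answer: -25288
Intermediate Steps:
r(O, N) = 2 + O + O**2*(N + O) (r(O, N) = 2 + (((N + O)*O)*O + O) = 2 + ((O*(N + O))*O + O) = 2 + (O**2*(N + O) + O) = 2 + (O + O**2*(N + O)) = 2 + O + O**2*(N + O))
58*r(-6, -6) = 58*(2 - 6 + (-6)**3 - 6*(-6)**2) = 58*(2 - 6 - 216 - 6*36) = 58*(2 - 6 - 216 - 216) = 58*(-436) = -25288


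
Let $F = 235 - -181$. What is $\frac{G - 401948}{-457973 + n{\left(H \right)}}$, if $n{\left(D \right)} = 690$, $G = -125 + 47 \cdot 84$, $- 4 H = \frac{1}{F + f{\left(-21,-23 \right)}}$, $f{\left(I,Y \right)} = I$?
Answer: $\frac{398125}{457283} \approx 0.87063$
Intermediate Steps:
$F = 416$ ($F = 235 + 181 = 416$)
$H = - \frac{1}{1580}$ ($H = - \frac{1}{4 \left(416 - 21\right)} = - \frac{1}{4 \cdot 395} = \left(- \frac{1}{4}\right) \frac{1}{395} = - \frac{1}{1580} \approx -0.00063291$)
$G = 3823$ ($G = -125 + 3948 = 3823$)
$\frac{G - 401948}{-457973 + n{\left(H \right)}} = \frac{3823 - 401948}{-457973 + 690} = - \frac{398125}{-457283} = \left(-398125\right) \left(- \frac{1}{457283}\right) = \frac{398125}{457283}$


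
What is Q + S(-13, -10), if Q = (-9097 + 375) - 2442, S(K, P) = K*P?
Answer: -11034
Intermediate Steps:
Q = -11164 (Q = -8722 - 2442 = -11164)
Q + S(-13, -10) = -11164 - 13*(-10) = -11164 + 130 = -11034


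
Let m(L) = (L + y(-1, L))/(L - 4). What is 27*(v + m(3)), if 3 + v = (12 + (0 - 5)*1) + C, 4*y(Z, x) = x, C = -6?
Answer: -621/4 ≈ -155.25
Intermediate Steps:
y(Z, x) = x/4
m(L) = 5*L/(4*(-4 + L)) (m(L) = (L + L/4)/(L - 4) = (5*L/4)/(-4 + L) = 5*L/(4*(-4 + L)))
v = -2 (v = -3 + ((12 + (0 - 5)*1) - 6) = -3 + ((12 - 5*1) - 6) = -3 + ((12 - 5) - 6) = -3 + (7 - 6) = -3 + 1 = -2)
27*(v + m(3)) = 27*(-2 + (5/4)*3/(-4 + 3)) = 27*(-2 + (5/4)*3/(-1)) = 27*(-2 + (5/4)*3*(-1)) = 27*(-2 - 15/4) = 27*(-23/4) = -621/4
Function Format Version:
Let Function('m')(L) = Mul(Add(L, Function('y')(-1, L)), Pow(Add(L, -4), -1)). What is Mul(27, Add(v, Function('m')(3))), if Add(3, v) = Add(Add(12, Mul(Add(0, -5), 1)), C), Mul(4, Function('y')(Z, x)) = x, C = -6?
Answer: Rational(-621, 4) ≈ -155.25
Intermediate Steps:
Function('y')(Z, x) = Mul(Rational(1, 4), x)
Function('m')(L) = Mul(Rational(5, 4), L, Pow(Add(-4, L), -1)) (Function('m')(L) = Mul(Add(L, Mul(Rational(1, 4), L)), Pow(Add(L, -4), -1)) = Mul(Mul(Rational(5, 4), L), Pow(Add(-4, L), -1)) = Mul(Rational(5, 4), L, Pow(Add(-4, L), -1)))
v = -2 (v = Add(-3, Add(Add(12, Mul(Add(0, -5), 1)), -6)) = Add(-3, Add(Add(12, Mul(-5, 1)), -6)) = Add(-3, Add(Add(12, -5), -6)) = Add(-3, Add(7, -6)) = Add(-3, 1) = -2)
Mul(27, Add(v, Function('m')(3))) = Mul(27, Add(-2, Mul(Rational(5, 4), 3, Pow(Add(-4, 3), -1)))) = Mul(27, Add(-2, Mul(Rational(5, 4), 3, Pow(-1, -1)))) = Mul(27, Add(-2, Mul(Rational(5, 4), 3, -1))) = Mul(27, Add(-2, Rational(-15, 4))) = Mul(27, Rational(-23, 4)) = Rational(-621, 4)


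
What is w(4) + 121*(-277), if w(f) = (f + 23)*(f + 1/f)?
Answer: -133609/4 ≈ -33402.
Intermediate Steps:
w(f) = (23 + f)*(f + 1/f)
w(4) + 121*(-277) = (1 + 4**2 + 23*4 + 23/4) + 121*(-277) = (1 + 16 + 92 + 23*(1/4)) - 33517 = (1 + 16 + 92 + 23/4) - 33517 = 459/4 - 33517 = -133609/4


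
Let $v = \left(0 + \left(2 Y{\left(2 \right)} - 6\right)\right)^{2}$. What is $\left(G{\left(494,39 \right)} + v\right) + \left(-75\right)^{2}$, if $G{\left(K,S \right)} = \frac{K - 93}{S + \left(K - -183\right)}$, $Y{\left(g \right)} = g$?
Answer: $\frac{4030765}{716} \approx 5629.6$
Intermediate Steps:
$v = 4$ ($v = \left(0 + \left(2 \cdot 2 - 6\right)\right)^{2} = \left(0 + \left(4 - 6\right)\right)^{2} = \left(0 - 2\right)^{2} = \left(-2\right)^{2} = 4$)
$G{\left(K,S \right)} = \frac{-93 + K}{183 + K + S}$ ($G{\left(K,S \right)} = \frac{-93 + K}{S + \left(K + 183\right)} = \frac{-93 + K}{S + \left(183 + K\right)} = \frac{-93 + K}{183 + K + S}$)
$\left(G{\left(494,39 \right)} + v\right) + \left(-75\right)^{2} = \left(\frac{-93 + 494}{183 + 494 + 39} + 4\right) + \left(-75\right)^{2} = \left(\frac{1}{716} \cdot 401 + 4\right) + 5625 = \left(\frac{401}{716} + 4\right) + 5625 = \frac{3265}{716} + 5625 = \frac{4030765}{716}$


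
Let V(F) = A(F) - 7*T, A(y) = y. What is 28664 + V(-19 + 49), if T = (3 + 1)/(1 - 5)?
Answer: 28701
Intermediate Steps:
T = -1 (T = 4/(-4) = 4*(-1/4) = -1)
V(F) = 7 + F (V(F) = F - 7*(-1) = F + 7 = 7 + F)
28664 + V(-19 + 49) = 28664 + (7 + (-19 + 49)) = 28664 + (7 + 30) = 28664 + 37 = 28701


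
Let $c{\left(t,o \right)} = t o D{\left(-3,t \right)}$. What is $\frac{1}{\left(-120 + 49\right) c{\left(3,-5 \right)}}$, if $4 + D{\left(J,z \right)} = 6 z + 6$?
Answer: $\frac{1}{21300} \approx 4.6948 \cdot 10^{-5}$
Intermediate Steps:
$D{\left(J,z \right)} = 2 + 6 z$ ($D{\left(J,z \right)} = -4 + \left(6 z + 6\right) = -4 + \left(6 + 6 z\right) = 2 + 6 z$)
$c{\left(t,o \right)} = o t \left(2 + 6 t\right)$ ($c{\left(t,o \right)} = t o \left(2 + 6 t\right) = o t \left(2 + 6 t\right)$)
$\frac{1}{\left(-120 + 49\right) c{\left(3,-5 \right)}} = \frac{1}{\left(-120 + 49\right) 2 \left(-5\right) 3 \left(1 + 3 \cdot 3\right)} = \frac{1}{\left(-71\right) 2 \left(-5\right) 3 \left(1 + 9\right)} = \frac{1}{\left(-71\right) 2 \left(-5\right) 3 \cdot 10} = \frac{1}{\left(-71\right) \left(-300\right)} = \frac{1}{21300}$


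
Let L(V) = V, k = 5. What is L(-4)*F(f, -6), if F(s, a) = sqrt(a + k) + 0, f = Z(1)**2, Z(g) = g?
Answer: -4*I ≈ -4.0*I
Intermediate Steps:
f = 1 (f = 1**2 = 1)
F(s, a) = sqrt(5 + a) (F(s, a) = sqrt(a + 5) + 0 = sqrt(5 + a) + 0 = sqrt(5 + a))
L(-4)*F(f, -6) = -4*sqrt(5 - 6) = -4*I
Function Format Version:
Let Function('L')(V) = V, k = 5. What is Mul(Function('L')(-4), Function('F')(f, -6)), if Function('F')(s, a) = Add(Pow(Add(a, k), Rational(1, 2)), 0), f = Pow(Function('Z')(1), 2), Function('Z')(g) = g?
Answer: Mul(-4, I) ≈ Mul(-4.0000, I)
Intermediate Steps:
f = 1 (f = Pow(1, 2) = 1)
Function('F')(s, a) = Pow(Add(5, a), Rational(1, 2)) (Function('F')(s, a) = Add(Pow(Add(a, 5), Rational(1, 2)), 0) = Add(Pow(Add(5, a), Rational(1, 2)), 0) = Pow(Add(5, a), Rational(1, 2)))
Mul(Function('L')(-4), Function('F')(f, -6)) = Mul(-4, Pow(Add(5, -6), Rational(1, 2))) = Mul(-4, Pow(-1, Rational(1, 2))) = Mul(-4, I)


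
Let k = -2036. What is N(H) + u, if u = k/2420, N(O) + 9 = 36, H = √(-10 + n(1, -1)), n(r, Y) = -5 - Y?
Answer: 15826/605 ≈ 26.159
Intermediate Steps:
H = I*√14 (H = √(-10 + (-5 - 1*(-1))) = √(-10 + (-5 + 1)) = √(-10 - 4) = √(-14) = I*√14 ≈ 3.7417*I)
N(O) = 27 (N(O) = -9 + 36 = 27)
u = -509/605 (u = -2036/2420 = -2036*1/2420 = -509/605 ≈ -0.84132)
N(H) + u = 27 - 509/605 = 15826/605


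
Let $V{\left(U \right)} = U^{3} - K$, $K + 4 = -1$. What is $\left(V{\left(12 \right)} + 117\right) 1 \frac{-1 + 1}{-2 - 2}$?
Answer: $0$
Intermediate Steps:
$K = -5$ ($K = -4 - 1 = -5$)
$V{\left(U \right)} = 5 + U^{3}$ ($V{\left(U \right)} = U^{3} - -5 = U^{3} + 5 = 5 + U^{3}$)
$\left(V{\left(12 \right)} + 117\right) 1 \frac{-1 + 1}{-2 - 2} = \left(\left(5 + 12^{3}\right) + 117\right) 1 \frac{-1 + 1}{-2 - 2} = \left(\left(5 + 1728\right) + 117\right) 1 \frac{0}{-4} = \left(1733 + 117\right) 1 \cdot 0 \left(- \frac{1}{4}\right) = 1850 \cdot 1 \cdot 0 = 1850 \cdot 0 = 0$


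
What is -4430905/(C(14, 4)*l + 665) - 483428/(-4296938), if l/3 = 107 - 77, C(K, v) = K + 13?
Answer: -1903782785923/1329902311 ≈ -1431.5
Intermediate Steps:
C(K, v) = 13 + K
l = 90 (l = 3*(107 - 77) = 3*30 = 90)
-4430905/(C(14, 4)*l + 665) - 483428/(-4296938) = -4430905/((13 + 14)*90 + 665) - 483428/(-4296938) = -4430905/(27*90 + 665) - 483428*(-1/4296938) = -4430905/(2430 + 665) + 241714/2148469 = -4430905/3095 + 241714/2148469 = -4430905*1/3095 + 241714/2148469 = -886181/619 + 241714/2148469 = -1903782785923/1329902311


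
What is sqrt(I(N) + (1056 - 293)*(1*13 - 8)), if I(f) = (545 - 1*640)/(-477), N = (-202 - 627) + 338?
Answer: 5*sqrt(3858082)/159 ≈ 61.767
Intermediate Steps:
N = -491 (N = -829 + 338 = -491)
I(f) = 95/477 (I(f) = (545 - 640)*(-1/477) = -95*(-1/477) = 95/477)
sqrt(I(N) + (1056 - 293)*(1*13 - 8)) = sqrt(95/477 + (1056 - 293)*(1*13 - 8)) = sqrt(95/477 + 763*(13 - 8)) = sqrt(95/477 + 763*5) = sqrt(95/477 + 3815) = sqrt(1819850/477) = 5*sqrt(3858082)/159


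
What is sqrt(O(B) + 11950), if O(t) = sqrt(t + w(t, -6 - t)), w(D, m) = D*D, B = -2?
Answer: sqrt(11950 + sqrt(2)) ≈ 109.32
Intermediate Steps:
w(D, m) = D**2
O(t) = sqrt(t + t**2)
sqrt(O(B) + 11950) = sqrt(sqrt(-2*(1 - 2)) + 11950) = sqrt(sqrt(-2*(-1)) + 11950) = sqrt(sqrt(2) + 11950) = sqrt(11950 + sqrt(2))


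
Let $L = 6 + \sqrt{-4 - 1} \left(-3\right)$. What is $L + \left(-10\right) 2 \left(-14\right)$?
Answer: $286 - 3 i \sqrt{5} \approx 286.0 - 6.7082 i$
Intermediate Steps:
$L = 6 - 3 i \sqrt{5}$ ($L = 6 + \sqrt{-5} \left(-3\right) = 6 + i \sqrt{5} \left(-3\right) = 6 - 3 i \sqrt{5} \approx 6.0 - 6.7082 i$)
$L + \left(-10\right) 2 \left(-14\right) = \left(6 - 3 i \sqrt{5}\right) + \left(-10\right) 2 \left(-14\right) = \left(6 - 3 i \sqrt{5}\right) - -280 = \left(6 - 3 i \sqrt{5}\right) + 280 = 286 - 3 i \sqrt{5}$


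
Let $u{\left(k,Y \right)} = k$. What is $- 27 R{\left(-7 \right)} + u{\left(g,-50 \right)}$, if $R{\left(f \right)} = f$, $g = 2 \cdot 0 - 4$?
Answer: $185$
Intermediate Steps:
$g = -4$ ($g = 0 - 4 = -4$)
$- 27 R{\left(-7 \right)} + u{\left(g,-50 \right)} = \left(-27\right) \left(-7\right) - 4 = 189 - 4 = 185$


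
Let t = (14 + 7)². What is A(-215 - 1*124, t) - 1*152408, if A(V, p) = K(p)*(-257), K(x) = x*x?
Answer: -50134025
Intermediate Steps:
K(x) = x²
t = 441 (t = 21² = 441)
A(V, p) = -257*p² (A(V, p) = p²*(-257) = -257*p²)
A(-215 - 1*124, t) - 1*152408 = -257*441² - 1*152408 = -257*194481 - 152408 = -49981617 - 152408 = -50134025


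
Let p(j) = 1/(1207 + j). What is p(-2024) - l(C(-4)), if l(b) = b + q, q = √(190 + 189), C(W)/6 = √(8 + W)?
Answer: -9805/817 - √379 ≈ -31.469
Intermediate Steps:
C(W) = 6*√(8 + W)
q = √379 ≈ 19.468
l(b) = b + √379
p(-2024) - l(C(-4)) = 1/(1207 - 2024) - (6*√(8 - 4) + √379) = 1/(-817) - (6*√4 + √379) = -1/817 - (6*2 + √379) = -1/817 - (12 + √379) = -1/817 + (-12 - √379) = -9805/817 - √379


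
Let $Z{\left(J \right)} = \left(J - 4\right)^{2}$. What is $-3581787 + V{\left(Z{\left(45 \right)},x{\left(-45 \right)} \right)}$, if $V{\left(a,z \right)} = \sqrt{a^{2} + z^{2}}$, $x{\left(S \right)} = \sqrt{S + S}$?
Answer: $-3581787 + \sqrt{2825671} \approx -3.5801 \cdot 10^{6}$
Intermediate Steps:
$x{\left(S \right)} = \sqrt{2} \sqrt{S}$ ($x{\left(S \right)} = \sqrt{2 S} = \sqrt{2} \sqrt{S}$)
$Z{\left(J \right)} = \left(-4 + J\right)^{2}$
$-3581787 + V{\left(Z{\left(45 \right)},x{\left(-45 \right)} \right)} = -3581787 + \sqrt{\left(\left(-4 + 45\right)^{2}\right)^{2} + \left(\sqrt{2} \sqrt{-45}\right)^{2}} = -3581787 + \sqrt{\left(41^{2}\right)^{2} + \left(\sqrt{2} \cdot 3 i \sqrt{5}\right)^{2}} = -3581787 + \sqrt{1681^{2} + \left(3 i \sqrt{10}\right)^{2}} = -3581787 + \sqrt{2825761 - 90} = -3581787 + \sqrt{2825671}$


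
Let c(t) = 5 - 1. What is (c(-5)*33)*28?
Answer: 3696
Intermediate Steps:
c(t) = 4
(c(-5)*33)*28 = (4*33)*28 = 132*28 = 3696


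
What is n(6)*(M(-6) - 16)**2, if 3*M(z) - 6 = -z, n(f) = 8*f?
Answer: 6912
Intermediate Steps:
M(z) = 2 - z/3 (M(z) = 2 + (-z)/3 = 2 - z/3)
n(6)*(M(-6) - 16)**2 = (8*6)*((2 - 1/3*(-6)) - 16)**2 = 48*((2 + 2) - 16)**2 = 48*(4 - 16)**2 = 48*(-12)**2 = 48*144 = 6912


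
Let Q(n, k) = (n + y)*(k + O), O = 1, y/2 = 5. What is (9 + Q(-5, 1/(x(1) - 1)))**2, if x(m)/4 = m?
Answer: 2209/9 ≈ 245.44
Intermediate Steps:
y = 10 (y = 2*5 = 10)
x(m) = 4*m
Q(n, k) = (1 + k)*(10 + n) (Q(n, k) = (n + 10)*(k + 1) = (10 + n)*(1 + k) = (1 + k)*(10 + n))
(9 + Q(-5, 1/(x(1) - 1)))**2 = (9 + (10 - 5 + 10/(4*1 - 1) - 5/(4*1 - 1)))**2 = (9 + (10 - 5 + 10/(4 - 1) - 5/(4 - 1)))**2 = (9 + (10 - 5 + 10/3 - 5/3))**2 = (9 + 20/3)**2 = (47/3)**2 = 2209/9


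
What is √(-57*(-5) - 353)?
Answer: 2*I*√17 ≈ 8.2462*I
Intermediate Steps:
√(-57*(-5) - 353) = √(285 - 353) = √(-68) = 2*I*√17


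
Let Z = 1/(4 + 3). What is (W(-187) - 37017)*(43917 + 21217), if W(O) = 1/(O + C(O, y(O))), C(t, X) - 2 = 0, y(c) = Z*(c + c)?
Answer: -446047141564/185 ≈ -2.4111e+9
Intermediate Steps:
Z = ⅐ (Z = 1/7 = ⅐ ≈ 0.14286)
y(c) = 2*c/7 (y(c) = (c + c)/7 = (2*c)/7 = 2*c/7)
C(t, X) = 2 (C(t, X) = 2 + 0 = 2)
W(O) = 1/(2 + O) (W(O) = 1/(O + 2) = 1/(2 + O))
(W(-187) - 37017)*(43917 + 21217) = (1/(2 - 187) - 37017)*(43917 + 21217) = (1/(-185) - 37017)*65134 = (-1/185 - 37017)*65134 = -6848146/185*65134 = -446047141564/185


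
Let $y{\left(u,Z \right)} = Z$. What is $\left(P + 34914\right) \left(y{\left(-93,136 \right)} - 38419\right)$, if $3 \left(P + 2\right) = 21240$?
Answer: $-1607579736$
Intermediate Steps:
$P = 7078$ ($P = -2 + \frac{1}{3} \cdot 21240 = -2 + 7080 = 7078$)
$\left(P + 34914\right) \left(y{\left(-93,136 \right)} - 38419\right) = \left(7078 + 34914\right) \left(136 - 38419\right) = 41992 \left(-38283\right) = -1607579736$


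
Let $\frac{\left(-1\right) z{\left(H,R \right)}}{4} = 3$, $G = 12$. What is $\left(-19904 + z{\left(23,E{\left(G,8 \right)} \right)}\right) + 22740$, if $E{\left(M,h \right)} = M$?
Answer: $2824$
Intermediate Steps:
$z{\left(H,R \right)} = -12$ ($z{\left(H,R \right)} = \left(-4\right) 3 = -12$)
$\left(-19904 + z{\left(23,E{\left(G,8 \right)} \right)}\right) + 22740 = \left(-19904 - 12\right) + 22740 = -19916 + 22740 = 2824$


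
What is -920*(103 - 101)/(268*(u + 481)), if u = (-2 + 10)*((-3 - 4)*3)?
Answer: -460/20971 ≈ -0.021935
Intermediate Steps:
u = -168 (u = 8*(-7*3) = 8*(-21) = -168)
-920*(103 - 101)/(268*(u + 481)) = -920*(103 - 101)/(268*(-168 + 481)) = -920/(268/((2/313))) = -920/(268/((2*(1/313)))) = -920/(268/(2/313)) = -920/(268*(313/2)) = -920/41942 = -920*1/41942 = -460/20971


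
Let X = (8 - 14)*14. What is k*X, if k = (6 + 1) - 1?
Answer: -504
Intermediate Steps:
k = 6 (k = 7 - 1 = 6)
X = -84 (X = -6*14 = -84)
k*X = 6*(-84) = -504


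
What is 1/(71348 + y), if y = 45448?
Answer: 1/116796 ≈ 8.5619e-6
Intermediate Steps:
1/(71348 + y) = 1/(71348 + 45448) = 1/116796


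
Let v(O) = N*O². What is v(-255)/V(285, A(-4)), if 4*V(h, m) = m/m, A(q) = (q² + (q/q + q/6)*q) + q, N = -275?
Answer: -71527500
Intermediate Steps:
A(q) = q + q² + q*(1 + q/6) (A(q) = (q² + (1 + q*(⅙))*q) + q = (q² + (1 + q/6)*q) + q = (q² + q*(1 + q/6)) + q = q + q² + q*(1 + q/6))
V(h, m) = ¼ (V(h, m) = (m/m)/4 = (¼)*1 = ¼)
v(O) = -275*O²
v(-255)/V(285, A(-4)) = (-275*(-255)²)/(¼) = -275*65025*4 = -17881875*4 = -71527500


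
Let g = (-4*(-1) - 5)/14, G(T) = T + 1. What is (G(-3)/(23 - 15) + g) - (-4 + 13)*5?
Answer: -1269/28 ≈ -45.321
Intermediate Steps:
G(T) = 1 + T
g = -1/14 (g = (4 - 5)*(1/14) = -1*1/14 = -1/14 ≈ -0.071429)
(G(-3)/(23 - 15) + g) - (-4 + 13)*5 = ((1 - 3)/(23 - 15) - 1/14) - (-4 + 13)*5 = (-2/8 - 1/14) - 9*5 = ((⅛)*(-2) - 1/14) - 1*45 = (-¼ - 1/14) - 45 = -9/28 - 45 = -1269/28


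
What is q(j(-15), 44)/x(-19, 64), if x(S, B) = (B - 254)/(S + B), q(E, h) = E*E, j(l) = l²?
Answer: -455625/38 ≈ -11990.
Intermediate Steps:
q(E, h) = E²
x(S, B) = (-254 + B)/(B + S)
q(j(-15), 44)/x(-19, 64) = ((-15)²)²/(((-254 + 64)/(64 - 19))) = 225²/((-190/45)) = 50625/(((1/45)*(-190))) = 50625/(-38/9) = 50625*(-9/38) = -455625/38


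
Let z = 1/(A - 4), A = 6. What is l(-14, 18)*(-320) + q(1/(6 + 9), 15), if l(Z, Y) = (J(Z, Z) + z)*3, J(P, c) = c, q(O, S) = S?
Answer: 12975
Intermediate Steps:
z = ½ (z = 1/(6 - 4) = 1/2 = ½ ≈ 0.50000)
l(Z, Y) = 3/2 + 3*Z (l(Z, Y) = (Z + ½)*3 = (½ + Z)*3 = 3/2 + 3*Z)
l(-14, 18)*(-320) + q(1/(6 + 9), 15) = (3/2 + 3*(-14))*(-320) + 15 = (3/2 - 42)*(-320) + 15 = -81/2*(-320) + 15 = 12960 + 15 = 12975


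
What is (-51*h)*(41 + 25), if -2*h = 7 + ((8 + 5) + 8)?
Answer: 47124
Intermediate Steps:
h = -14 (h = -(7 + ((8 + 5) + 8))/2 = -(7 + (13 + 8))/2 = -(7 + 21)/2 = -½*28 = -14)
(-51*h)*(41 + 25) = (-51*(-14))*(41 + 25) = 714*66 = 47124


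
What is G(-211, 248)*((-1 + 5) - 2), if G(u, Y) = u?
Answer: -422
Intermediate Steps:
G(-211, 248)*((-1 + 5) - 2) = -211*((-1 + 5) - 2) = -211*(4 - 2) = -211*2 = -422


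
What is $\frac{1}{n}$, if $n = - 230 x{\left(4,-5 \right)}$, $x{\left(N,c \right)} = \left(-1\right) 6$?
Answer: $\frac{1}{1380} \approx 0.00072464$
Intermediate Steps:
$x{\left(N,c \right)} = -6$
$n = 1380$ ($n = \left(-230\right) \left(-6\right) = 1380$)
$\frac{1}{n} = \frac{1}{1380}$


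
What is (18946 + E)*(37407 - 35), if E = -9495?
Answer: 353202772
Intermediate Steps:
(18946 + E)*(37407 - 35) = (18946 - 9495)*(37407 - 35) = 9451*37372 = 353202772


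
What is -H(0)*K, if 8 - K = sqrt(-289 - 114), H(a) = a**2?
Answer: 0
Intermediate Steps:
K = 8 - I*sqrt(403) (K = 8 - sqrt(-289 - 114) = 8 - sqrt(-403) = 8 - I*sqrt(403) ≈ 8.0 - 20.075*I)
-H(0)*K = -0**2*(8 - I*sqrt(403)) = -0*(8 - I*sqrt(403)) = -1*0 = 0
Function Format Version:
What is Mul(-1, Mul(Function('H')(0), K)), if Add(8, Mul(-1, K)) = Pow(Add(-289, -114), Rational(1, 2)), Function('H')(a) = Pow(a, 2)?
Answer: 0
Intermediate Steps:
K = Add(8, Mul(-1, I, Pow(403, Rational(1, 2)))) (K = Add(8, Mul(-1, Pow(Add(-289, -114), Rational(1, 2)))) = Add(8, Mul(-1, Pow(-403, Rational(1, 2)))) = Add(8, Mul(-1, Mul(I, Pow(403, Rational(1, 2))))) = Add(8, Mul(-1, I, Pow(403, Rational(1, 2)))) ≈ Add(8.0000, Mul(-20.075, I)))
Mul(-1, Mul(Function('H')(0), K)) = Mul(-1, Mul(Pow(0, 2), Add(8, Mul(-1, I, Pow(403, Rational(1, 2)))))) = Mul(-1, Mul(0, Add(8, Mul(-1, I, Pow(403, Rational(1, 2)))))) = Mul(-1, 0) = 0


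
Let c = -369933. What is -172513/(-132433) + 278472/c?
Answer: 8979789751/16330445663 ≈ 0.54988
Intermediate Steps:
-172513/(-132433) + 278472/c = -172513/(-132433) + 278472/(-369933) = -172513*(-1/132433) + 278472*(-1/369933) = 172513/132433 - 92824/123311 = 8979789751/16330445663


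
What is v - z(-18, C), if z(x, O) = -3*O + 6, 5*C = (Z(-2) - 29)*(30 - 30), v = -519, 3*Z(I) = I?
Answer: -525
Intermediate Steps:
Z(I) = I/3
C = 0 (C = (((1/3)*(-2) - 29)*(30 - 30))/5 = ((-2/3 - 29)*0)/5 = (-89/3*0)/5 = (1/5)*0 = 0)
z(x, O) = 6 - 3*O
v - z(-18, C) = -519 - (6 - 3*0) = -519 - (6 + 0) = -519 - 1*6 = -519 - 6 = -525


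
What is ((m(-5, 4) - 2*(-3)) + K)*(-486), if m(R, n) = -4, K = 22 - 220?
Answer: 95256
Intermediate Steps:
K = -198
((m(-5, 4) - 2*(-3)) + K)*(-486) = ((-4 - 2*(-3)) - 198)*(-486) = ((-4 + 6) - 198)*(-486) = (2 - 198)*(-486) = -196*(-486) = 95256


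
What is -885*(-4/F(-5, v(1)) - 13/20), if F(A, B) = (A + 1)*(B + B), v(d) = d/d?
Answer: 531/4 ≈ 132.75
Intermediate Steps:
v(d) = 1
F(A, B) = 2*B*(1 + A) (F(A, B) = (1 + A)*(2*B) = 2*B*(1 + A))
-885*(-4/F(-5, v(1)) - 13/20) = -885*(-4*1/(2*(1 - 5)) - 13/20) = -885*(-4/(2*1*(-4)) - 13*1/20) = -885*(-4/(-8) - 13/20) = -885*(-4*(-1/8) - 13/20) = -885*(1/2 - 13/20) = -885*(-3/20) = 531/4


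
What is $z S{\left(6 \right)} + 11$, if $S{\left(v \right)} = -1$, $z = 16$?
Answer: $-5$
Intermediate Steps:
$z S{\left(6 \right)} + 11 = 16 \left(-1\right) + 11 = -16 + 11 = -5$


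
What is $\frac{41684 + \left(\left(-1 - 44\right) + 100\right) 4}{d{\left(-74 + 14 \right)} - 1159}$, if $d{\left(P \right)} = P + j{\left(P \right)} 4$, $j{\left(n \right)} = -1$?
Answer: $- \frac{41904}{1223} \approx -34.263$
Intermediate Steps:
$d{\left(P \right)} = -4 + P$ ($d{\left(P \right)} = P - 4 = -4 + P$)
$\frac{41684 + \left(\left(-1 - 44\right) + 100\right) 4}{d{\left(-74 + 14 \right)} - 1159} = \frac{41684 + \left(\left(-1 - 44\right) + 100\right) 4}{\left(-4 + \left(-74 + 14\right)\right) - 1159} = \frac{41684 + \left(\left(-1 - 44\right) + 100\right) 4}{\left(-4 - 60\right) - 1159} = \frac{41684 + \left(-45 + 100\right) 4}{-64 - 1159} = \frac{41684 + 55 \cdot 4}{-1223} = \left(41684 + 220\right) \left(- \frac{1}{1223}\right) = 41904 \left(- \frac{1}{1223}\right) = - \frac{41904}{1223}$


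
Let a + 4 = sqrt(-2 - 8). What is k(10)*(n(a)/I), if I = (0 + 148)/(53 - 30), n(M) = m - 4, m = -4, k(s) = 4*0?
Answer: 0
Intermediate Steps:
k(s) = 0
a = -4 + I*sqrt(10) (a = -4 + sqrt(-2 - 8) = -4 + sqrt(-10) = -4 + I*sqrt(10) ≈ -4.0 + 3.1623*I)
n(M) = -8 (n(M) = -4 - 4 = -8)
I = 148/23 ≈ 6.4348
k(10)*(n(a)/I) = 0*(-8/148/23) = 0*(-8*23/148) = 0*(-46/37) = 0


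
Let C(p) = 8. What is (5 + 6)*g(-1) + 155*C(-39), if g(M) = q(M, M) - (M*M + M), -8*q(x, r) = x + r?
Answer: 4971/4 ≈ 1242.8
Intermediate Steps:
q(x, r) = -r/8 - x/8 (q(x, r) = -(x + r)/8 = -(r + x)/8 = -r/8 - x/8)
g(M) = -M² - 5*M/4 (g(M) = (-M/8 - M/8) - (M*M + M) = -M/4 - (M² + M) = -M/4 - (M + M²) = -M/4 + (-M - M²) = -M² - 5*M/4)
(5 + 6)*g(-1) + 155*C(-39) = (5 + 6)*((¼)*(-1)*(-5 - 4*(-1))) + 155*8 = 11*((¼)*(-1)*(-5 + 4)) + 1240 = 11*((¼)*(-1)*(-1)) + 1240 = 11*(¼) + 1240 = 11/4 + 1240 = 4971/4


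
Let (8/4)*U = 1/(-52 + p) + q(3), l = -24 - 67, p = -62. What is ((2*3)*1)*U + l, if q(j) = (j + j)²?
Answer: 645/38 ≈ 16.974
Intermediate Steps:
l = -91
q(j) = 4*j² (q(j) = (2*j)² = 4*j²)
U = 4103/228 (U = (1/(-52 - 62) + 4*3²)/2 = (1/(-114) + 4*9)/2 = (-1/114 + 36)/2 = (½)*(4103/114) = 4103/228 ≈ 17.996)
((2*3)*1)*U + l = ((2*3)*1)*(4103/228) - 91 = (6*1)*(4103/228) - 91 = 6*(4103/228) - 91 = 4103/38 - 91 = 645/38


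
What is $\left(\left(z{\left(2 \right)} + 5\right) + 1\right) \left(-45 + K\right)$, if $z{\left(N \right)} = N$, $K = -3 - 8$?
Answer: $-448$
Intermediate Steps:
$K = -11$
$\left(\left(z{\left(2 \right)} + 5\right) + 1\right) \left(-45 + K\right) = \left(\left(2 + 5\right) + 1\right) \left(-45 - 11\right) = \left(7 + 1\right) \left(-56\right) = 8 \left(-56\right) = -448$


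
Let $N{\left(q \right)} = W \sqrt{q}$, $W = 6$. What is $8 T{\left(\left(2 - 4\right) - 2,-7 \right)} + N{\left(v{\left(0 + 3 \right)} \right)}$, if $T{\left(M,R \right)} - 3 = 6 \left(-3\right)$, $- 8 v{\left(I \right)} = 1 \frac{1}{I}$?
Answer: $-120 + \frac{i \sqrt{6}}{2} \approx -120.0 + 1.2247 i$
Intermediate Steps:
$v{\left(I \right)} = - \frac{1}{8 I}$ ($v{\left(I \right)} = - \frac{1 \frac{1}{I}}{8} = - \frac{1}{8 I}$)
$N{\left(q \right)} = 6 \sqrt{q}$
$T{\left(M,R \right)} = -15$ ($T{\left(M,R \right)} = 3 + 6 \left(-3\right) = 3 - 18 = -15$)
$8 T{\left(\left(2 - 4\right) - 2,-7 \right)} + N{\left(v{\left(0 + 3 \right)} \right)} = 8 \left(-15\right) + 6 \sqrt{- \frac{1}{8 \left(0 + 3\right)}} = -120 + 6 \sqrt{- \frac{1}{8 \cdot 3}} = -120 + 6 \sqrt{\left(- \frac{1}{8}\right) \frac{1}{3}} = -120 + 6 \sqrt{- \frac{1}{24}} = -120 + 6 \frac{i \sqrt{6}}{12} = -120 + \frac{i \sqrt{6}}{2}$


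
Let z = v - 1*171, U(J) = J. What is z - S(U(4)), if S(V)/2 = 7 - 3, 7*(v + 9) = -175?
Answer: -213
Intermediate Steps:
v = -34 (v = -9 + (⅐)*(-175) = -9 - 25 = -34)
S(V) = 8 (S(V) = 2*(7 - 3) = 2*4 = 8)
z = -205 (z = -34 - 1*171 = -34 - 171 = -205)
z - S(U(4)) = -205 - 1*8 = -205 - 8 = -213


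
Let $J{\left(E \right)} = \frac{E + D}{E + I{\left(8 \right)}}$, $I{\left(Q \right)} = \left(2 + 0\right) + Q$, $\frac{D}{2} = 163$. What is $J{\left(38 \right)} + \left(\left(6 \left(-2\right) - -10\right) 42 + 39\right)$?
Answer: $- \frac{449}{12} \approx -37.417$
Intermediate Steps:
$D = 326$ ($D = 2 \cdot 163 = 326$)
$I{\left(Q \right)} = 2 + Q$
$J{\left(E \right)} = \frac{326 + E}{10 + E}$ ($J{\left(E \right)} = \frac{E + 326}{E + \left(2 + 8\right)} = \frac{326 + E}{E + 10} = \frac{326 + E}{10 + E}$)
$J{\left(38 \right)} + \left(\left(6 \left(-2\right) - -10\right) 42 + 39\right) = \frac{326 + 38}{10 + 38} + \left(\left(6 \left(-2\right) - -10\right) 42 + 39\right) = \frac{1}{48} \cdot 364 + \left(\left(-12 + 10\right) 42 + 39\right) = \frac{1}{48} \cdot 364 + \left(\left(-2\right) 42 + 39\right) = \frac{91}{12} + \left(-84 + 39\right) = \frac{91}{12} - 45 = - \frac{449}{12}$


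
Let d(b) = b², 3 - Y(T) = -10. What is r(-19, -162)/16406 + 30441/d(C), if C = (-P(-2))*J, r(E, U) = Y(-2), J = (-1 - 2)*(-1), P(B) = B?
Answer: 6402763/7572 ≈ 845.58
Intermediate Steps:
Y(T) = 13 (Y(T) = 3 - 1*(-10) = 3 + 10 = 13)
J = 3 (J = -3*(-1) = 3)
r(E, U) = 13
C = 6 (C = -1*(-2)*3 = 2*3 = 6)
r(-19, -162)/16406 + 30441/d(C) = 13/16406 + 30441/(6²) = 13*(1/16406) + 30441/36 = 1/1262 + 30441*(1/36) = 1/1262 + 10147/12 = 6402763/7572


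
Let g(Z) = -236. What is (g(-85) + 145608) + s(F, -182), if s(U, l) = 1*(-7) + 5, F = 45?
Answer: 145370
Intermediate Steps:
s(U, l) = -2 (s(U, l) = -7 + 5 = -2)
(g(-85) + 145608) + s(F, -182) = (-236 + 145608) - 2 = 145372 - 2 = 145370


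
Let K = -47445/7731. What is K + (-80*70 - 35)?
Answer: -14537210/2577 ≈ -5641.1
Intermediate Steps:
K = -15815/2577 (K = -47445*1/7731 = -15815/2577 ≈ -6.1370)
K + (-80*70 - 35) = -15815/2577 + (-80*70 - 35) = -15815/2577 + (-5600 - 35) = -15815/2577 - 5635 = -14537210/2577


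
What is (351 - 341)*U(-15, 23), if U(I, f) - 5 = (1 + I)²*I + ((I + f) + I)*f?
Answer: -30960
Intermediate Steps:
U(I, f) = 5 + I*(1 + I)² + f*(f + 2*I) (U(I, f) = 5 + ((1 + I)²*I + ((I + f) + I)*f) = 5 + (I*(1 + I)² + (f + 2*I)*f) = 5 + (I*(1 + I)² + f*(f + 2*I)) = 5 + I*(1 + I)² + f*(f + 2*I))
(351 - 341)*U(-15, 23) = (351 - 341)*(5 + 23² - 15*(1 - 15)² + 2*(-15)*23) = 10*(5 + 529 - 15*(-14)² - 690) = 10*(5 + 529 - 15*196 - 690) = 10*(5 + 529 - 2940 - 690) = 10*(-3096) = -30960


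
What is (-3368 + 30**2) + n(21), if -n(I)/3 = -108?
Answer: -2144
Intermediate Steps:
n(I) = 324 (n(I) = -3*(-108) = 324)
(-3368 + 30**2) + n(21) = (-3368 + 30**2) + 324 = (-3368 + 900) + 324 = -2468 + 324 = -2144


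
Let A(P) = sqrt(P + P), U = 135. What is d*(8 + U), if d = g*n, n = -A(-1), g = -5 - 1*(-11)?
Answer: -858*I*sqrt(2) ≈ -1213.4*I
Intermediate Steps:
A(P) = sqrt(2)*sqrt(P) (A(P) = sqrt(2*P) = sqrt(2)*sqrt(P))
g = 6 (g = -5 + 11 = 6)
n = -I*sqrt(2) (n = -sqrt(2)*sqrt(-1) = -sqrt(2)*I = -I*sqrt(2) ≈ -1.4142*I)
d = -6*I*sqrt(2) (d = 6*(-I*sqrt(2)) = -6*I*sqrt(2) ≈ -8.4853*I)
d*(8 + U) = (-6*I*sqrt(2))*(8 + 135) = -6*I*sqrt(2)*143 = -858*I*sqrt(2)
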